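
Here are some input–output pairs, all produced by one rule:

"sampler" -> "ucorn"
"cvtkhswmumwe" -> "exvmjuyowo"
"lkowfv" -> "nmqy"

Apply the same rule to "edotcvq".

In each case the input is transformed by: delete the last 2 characters, then shift every letter 2 places forward in the alphabet (wrapping around).
Working it through for "edotcvq": intermediate "edotc", final "gfqve".

gfqve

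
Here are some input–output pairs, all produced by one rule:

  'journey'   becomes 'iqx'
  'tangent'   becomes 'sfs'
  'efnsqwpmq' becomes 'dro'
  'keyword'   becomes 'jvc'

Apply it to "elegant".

The transformation: keep one character in every 3, starting at position 1 (positions 1st, 4th, 7th, ...), then shift every letter 1 place backward in the alphabet (wrapping around).
"elegant" → "egt" → "dfs".

dfs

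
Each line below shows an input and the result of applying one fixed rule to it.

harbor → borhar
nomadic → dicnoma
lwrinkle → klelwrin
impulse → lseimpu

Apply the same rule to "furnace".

acefurn

What's happening: move the last 3 characters to the front (rotate right by 3).
Applying that to "furnace" gives "acefurn".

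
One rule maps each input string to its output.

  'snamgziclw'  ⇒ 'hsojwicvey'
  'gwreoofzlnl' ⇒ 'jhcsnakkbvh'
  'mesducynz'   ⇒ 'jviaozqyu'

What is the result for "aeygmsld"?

hzwaucio

The transformation: move the last 2 characters to the front (rotate right by 2), then shift every letter 4 places backward in the alphabet (wrapping around).
Applying both steps to "aeygmsld": "ldaeygms", then "hzwaucio".
(Check on "snamgziclw": → "lwsnamgzic" → "hsojwicvey" ✓)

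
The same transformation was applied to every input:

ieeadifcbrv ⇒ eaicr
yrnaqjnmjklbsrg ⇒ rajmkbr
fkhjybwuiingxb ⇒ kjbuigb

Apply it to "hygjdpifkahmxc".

yjpfamc

Each output is the input with this applied: keep every other character starting from the second (positions 2nd, 4th, 6th, ...).
For "hygjdpifkahmxc" the result is "yjpfamc".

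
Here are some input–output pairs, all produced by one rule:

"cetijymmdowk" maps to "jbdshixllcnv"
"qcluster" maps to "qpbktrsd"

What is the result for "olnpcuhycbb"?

What's happening: move the last character to the front, then shift every letter 1 place backward in the alphabet (wrapping around).
Starting from "olnpcuhycbb": after the first operation, "bolnpcuhycb"; after the second, "ankmobtgxba".

ankmobtgxba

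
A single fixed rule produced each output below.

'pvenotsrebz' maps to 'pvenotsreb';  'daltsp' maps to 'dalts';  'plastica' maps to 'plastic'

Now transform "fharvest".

Rule — delete the last character.
On "fharvest" that produces "fharves".

fharves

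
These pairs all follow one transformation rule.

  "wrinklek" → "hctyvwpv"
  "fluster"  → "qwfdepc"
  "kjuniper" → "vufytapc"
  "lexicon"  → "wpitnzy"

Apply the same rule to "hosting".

szdetyr

The transformation: shift every letter 11 places forward in the alphabet (wrapping around).
For "hosting" the result is "szdetyr".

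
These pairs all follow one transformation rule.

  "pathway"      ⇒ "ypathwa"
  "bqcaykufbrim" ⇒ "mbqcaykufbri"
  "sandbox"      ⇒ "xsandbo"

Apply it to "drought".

The pattern: move the last character to the front.
Doing the same to "drought": "tdrough".

tdrough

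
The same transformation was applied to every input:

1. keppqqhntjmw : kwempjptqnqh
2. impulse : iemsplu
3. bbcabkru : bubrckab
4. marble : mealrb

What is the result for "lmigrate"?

Rule — take characters alternately from the front and the back (1st, last, 2nd, 2nd-last, ...).
Doing the same to "lmigrate": "lemtiagr".

lemtiagr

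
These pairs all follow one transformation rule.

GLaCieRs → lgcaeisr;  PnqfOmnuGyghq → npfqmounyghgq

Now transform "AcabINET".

The pattern: swap each adjacent pair of characters (1↔2, 3↔4, ...), then convert every letter to lowercase.
On "AcabINET": the first step gives "cAbaNITE", and the second then gives "cabanite".

cabanite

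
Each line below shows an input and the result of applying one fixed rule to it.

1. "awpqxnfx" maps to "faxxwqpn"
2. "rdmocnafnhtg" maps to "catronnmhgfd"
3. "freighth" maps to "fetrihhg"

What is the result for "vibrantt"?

bavttrni

Rule — sort the characters into reverse alphabetical order, then move the last 2 characters to the front (rotate right by 2).
Working it through for "vibrantt": intermediate "vttrniba", final "bavttrni".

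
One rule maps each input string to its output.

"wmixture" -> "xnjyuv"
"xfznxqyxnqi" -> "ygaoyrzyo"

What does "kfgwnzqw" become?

The rule is to delete the last 2 characters, then shift every letter 1 place forward in the alphabet (wrapping around).
On "kfgwnzqw" that produces "lghxoa".

lghxoa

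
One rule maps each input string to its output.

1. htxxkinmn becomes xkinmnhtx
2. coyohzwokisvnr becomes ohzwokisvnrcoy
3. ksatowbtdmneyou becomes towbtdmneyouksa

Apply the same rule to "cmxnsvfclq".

Rule — move the first 3 characters to the end (rotate left by 3).
On "cmxnsvfclq" that produces "nsvfclqcmx".

nsvfclqcmx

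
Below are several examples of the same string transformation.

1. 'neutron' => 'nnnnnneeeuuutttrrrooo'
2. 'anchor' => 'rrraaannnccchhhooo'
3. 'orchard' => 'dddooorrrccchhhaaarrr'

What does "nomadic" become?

Looking at the pairs, the operation is to repeat every character 3 times, then move the last 3 characters to the front (rotate right by 3).
For "nomadic", step one produces "nnnooommmaaadddiiiccc"; step two turns that into "cccnnnooommmaaadddiii".
(Check on "neutron": → "nnneeeuuutttrrrooonnn" → "nnnnnneeeuuutttrrrooo" ✓)

cccnnnooommmaaadddiii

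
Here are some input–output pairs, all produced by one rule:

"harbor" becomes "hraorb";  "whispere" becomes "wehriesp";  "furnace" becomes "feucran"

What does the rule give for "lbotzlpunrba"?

The transformation: take characters alternately from the front and the back (1st, last, 2nd, 2nd-last, ...).
Applying that to "lbotzlpunrba" gives "labbortnzulp".

labbortnzulp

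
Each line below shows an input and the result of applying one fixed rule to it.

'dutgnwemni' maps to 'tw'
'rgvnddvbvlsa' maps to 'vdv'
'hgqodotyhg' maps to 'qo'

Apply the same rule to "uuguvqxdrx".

gq

What's happening: delete the last 3 characters, then keep one character in every 3, starting at position 3 (positions 3rd, 6th, 9th, ...).
For "uuguvqxdrx", step one produces "uuguvqx"; step two turns that into "gq".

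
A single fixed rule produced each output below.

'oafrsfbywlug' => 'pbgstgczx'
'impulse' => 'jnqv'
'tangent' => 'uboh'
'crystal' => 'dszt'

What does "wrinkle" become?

The rule is to delete the last 3 characters, then shift every letter 1 place forward in the alphabet (wrapping around).
"wrinkle" → "wrin" → "xsjo".

xsjo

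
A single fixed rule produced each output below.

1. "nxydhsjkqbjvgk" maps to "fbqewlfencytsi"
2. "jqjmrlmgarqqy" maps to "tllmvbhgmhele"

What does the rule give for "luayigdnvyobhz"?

ucwjtqiybdtvpg

Rule — reverse the string, then shift every letter 5 places backward in the alphabet (wrapping around).
"luayigdnvyobhz" → "zhboyvndgiyaul" → "ucwjtqiybdtvpg".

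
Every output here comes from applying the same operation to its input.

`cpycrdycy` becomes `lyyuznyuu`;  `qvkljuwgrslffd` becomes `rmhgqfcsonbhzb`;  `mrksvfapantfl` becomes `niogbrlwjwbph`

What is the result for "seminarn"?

In each case the input is transformed by: swap each adjacent pair of characters (1↔2, 3↔4, ...), then shift every letter 4 places backward in the alphabet (wrapping around).
For "seminarn", step one produces "esimannr"; step two turns that into "aoeiwjjn".

aoeiwjjn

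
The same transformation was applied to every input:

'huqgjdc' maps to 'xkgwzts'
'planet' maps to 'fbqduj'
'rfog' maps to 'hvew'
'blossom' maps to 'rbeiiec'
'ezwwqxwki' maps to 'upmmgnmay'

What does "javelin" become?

What's happening: shift every letter 10 places backward in the alphabet (wrapping around).
"javelin" → "zqlubyd".

zqlubyd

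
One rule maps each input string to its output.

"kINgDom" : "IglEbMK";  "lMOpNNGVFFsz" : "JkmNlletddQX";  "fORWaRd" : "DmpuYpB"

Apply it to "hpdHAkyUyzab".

FNBfyIWsWXYZ

Looking at the pairs, the operation is to flip the case of every letter, then shift every letter 2 places backward in the alphabet (wrapping around).
Applying both steps to "hpdHAkyUyzab": "HPDhaKYuYZAB", then "FNBfyIWsWXYZ".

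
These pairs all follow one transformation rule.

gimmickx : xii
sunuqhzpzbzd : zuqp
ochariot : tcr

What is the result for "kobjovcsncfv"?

foos

The rule is to keep one character in every 3, starting at position 2 (positions 2nd, 5th, 8th, ...), then move the last character to the front.
"kobjovcsncfv" → "oosf" → "foos".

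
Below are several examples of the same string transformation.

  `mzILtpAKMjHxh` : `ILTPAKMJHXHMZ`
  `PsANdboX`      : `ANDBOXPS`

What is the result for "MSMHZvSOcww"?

MHZVSOCWWMS

What's happening: move the first 2 characters to the end (rotate left by 2), then convert every letter to uppercase.
Applying both steps to "MSMHZvSOcww": "MHZvSOcwwMS", then "MHZVSOCWWMS".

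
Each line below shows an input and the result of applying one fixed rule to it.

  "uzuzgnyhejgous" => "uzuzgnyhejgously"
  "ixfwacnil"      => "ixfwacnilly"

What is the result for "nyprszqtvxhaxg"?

nyprszqtvxhaxgly

The pattern: append "ly".
On "nyprszqtvxhaxg" that produces "nyprszqtvxhaxgly".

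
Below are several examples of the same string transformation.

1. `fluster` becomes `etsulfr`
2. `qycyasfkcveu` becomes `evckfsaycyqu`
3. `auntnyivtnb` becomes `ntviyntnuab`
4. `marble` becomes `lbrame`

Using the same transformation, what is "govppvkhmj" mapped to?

mhkvppvogj

The rule is to reverse the string, then move the first character to the end.
For "govppvkhmj", step one produces "jmhkvppvog"; step two turns that into "mhkvppvogj".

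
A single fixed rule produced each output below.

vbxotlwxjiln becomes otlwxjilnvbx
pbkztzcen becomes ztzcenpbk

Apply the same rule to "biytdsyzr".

Each output is the input with this applied: move the first 3 characters to the end (rotate left by 3).
Applying that to "biytdsyzr" gives "tdsyzrbiy".

tdsyzrbiy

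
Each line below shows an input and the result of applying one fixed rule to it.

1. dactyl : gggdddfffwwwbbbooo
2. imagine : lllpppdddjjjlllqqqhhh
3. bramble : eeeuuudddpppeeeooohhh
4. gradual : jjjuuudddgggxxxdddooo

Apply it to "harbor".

kkkddduuueeerrruuu

Rule — repeat every character 3 times, then shift every letter 3 places forward in the alphabet (wrapping around).
On "harbor": the first step gives "hhhaaarrrbbbooorrr", and the second then gives "kkkddduuueeerrruuu".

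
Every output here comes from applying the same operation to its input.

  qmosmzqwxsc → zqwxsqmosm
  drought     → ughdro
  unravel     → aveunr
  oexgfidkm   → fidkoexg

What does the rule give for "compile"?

Each output is the input with this applied: delete the last character, then swap the front and back halves of the string.
For "compile", step one produces "compil"; step two turns that into "pilcom".

pilcom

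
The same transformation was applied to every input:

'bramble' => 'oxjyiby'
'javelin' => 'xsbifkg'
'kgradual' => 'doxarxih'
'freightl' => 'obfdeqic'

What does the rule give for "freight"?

obfdeqc

Looking at the pairs, the operation is to shift every letter 3 places backward in the alphabet (wrapping around), then move the first character to the end.
"freight" → "cobfdeq" → "obfdeqc".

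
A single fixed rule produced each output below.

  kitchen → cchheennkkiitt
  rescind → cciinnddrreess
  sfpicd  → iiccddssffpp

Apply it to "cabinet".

What's happening: move the first 3 characters to the end (rotate left by 3), then double every character.
Doing the same to "cabinet": "iinneettccaabb".
(Check on "rescind": → "cindres" → "cciinnddrreess" ✓)

iinneettccaabb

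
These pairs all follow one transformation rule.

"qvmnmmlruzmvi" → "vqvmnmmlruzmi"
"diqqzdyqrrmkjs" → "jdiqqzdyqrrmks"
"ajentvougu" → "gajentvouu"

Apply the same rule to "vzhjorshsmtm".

tvzhjorshsmm

The rule is to move the last character to the front, then swap the first and last characters.
"vzhjorshsmtm" → "mvzhjorshsmt" → "tvzhjorshsmm".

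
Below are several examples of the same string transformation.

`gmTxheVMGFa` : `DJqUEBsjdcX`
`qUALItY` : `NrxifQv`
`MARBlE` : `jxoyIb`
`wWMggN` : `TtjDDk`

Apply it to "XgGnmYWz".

The pattern: shift every letter 3 places backward in the alphabet (wrapping around), then flip the case of every letter.
For "XgGnmYWz", step one produces "UdDkjVTw"; step two turns that into "uDdKJvtW".

uDdKJvtW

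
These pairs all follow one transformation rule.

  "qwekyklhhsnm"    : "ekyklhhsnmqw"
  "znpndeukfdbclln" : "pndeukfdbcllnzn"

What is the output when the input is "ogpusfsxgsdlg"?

The transformation: move the first 2 characters to the end (rotate left by 2).
For "ogpusfsxgsdlg" the result is "pusfsxgsdlgog".

pusfsxgsdlgog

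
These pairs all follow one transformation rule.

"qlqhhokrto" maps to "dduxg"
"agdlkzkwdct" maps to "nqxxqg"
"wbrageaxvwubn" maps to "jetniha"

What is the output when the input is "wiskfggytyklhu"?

jfstgxu

In each case the input is transformed by: shift every letter 13 places forward in the alphabet (wrapping around) — i.e. ROT13, then keep every other character starting from the first (positions 1st, 3rd, 5th, ...).
On "wiskfggytyklhu": the first step gives "jvfxsttlglxyuh", and the second then gives "jfstgxu".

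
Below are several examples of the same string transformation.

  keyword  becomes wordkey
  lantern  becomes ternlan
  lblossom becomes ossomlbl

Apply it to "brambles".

What's happening: move the first 3 characters to the end (rotate left by 3).
"brambles" → "mblesbra".

mblesbra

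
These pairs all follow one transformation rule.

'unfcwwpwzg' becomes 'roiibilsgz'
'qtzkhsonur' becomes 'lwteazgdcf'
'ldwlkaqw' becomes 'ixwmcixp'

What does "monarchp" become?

zmdotbya

Looking at the pairs, the operation is to shift every letter 12 places forward in the alphabet (wrapping around), then move the first 2 characters to the end (rotate left by 2).
Starting from "monarchp": after the first operation, "yazmdotb"; after the second, "zmdotbya".
(Check on "qtzkhsonur": → "cflwteazgd" → "lwteazgdcf" ✓)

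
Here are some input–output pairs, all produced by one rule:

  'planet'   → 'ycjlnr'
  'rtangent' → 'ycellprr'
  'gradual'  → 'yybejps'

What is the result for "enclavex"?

What's happening: sort the characters into alphabetical order, then shift every letter 2 places backward in the alphabet (wrapping around).
Starting from "enclavex": after the first operation, "aceelnvx"; after the second, "yaccjltv".

yaccjltv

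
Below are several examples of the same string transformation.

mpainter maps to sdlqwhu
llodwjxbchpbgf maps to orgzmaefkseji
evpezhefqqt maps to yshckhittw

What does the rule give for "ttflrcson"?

Rule — delete the first character, then shift every letter 3 places forward in the alphabet (wrapping around).
Working it through for "ttflrcson": intermediate "tflrcson", final "wioufvrq".

wioufvrq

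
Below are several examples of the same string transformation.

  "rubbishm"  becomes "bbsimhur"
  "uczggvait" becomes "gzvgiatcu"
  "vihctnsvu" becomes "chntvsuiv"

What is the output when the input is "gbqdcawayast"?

dqacawaytsbg

Rule — swap each adjacent pair of characters (1↔2, 3↔4, ...), then move the first 2 characters to the end (rotate left by 2).
For "gbqdcawayast", step one produces "bgdqacawayts"; step two turns that into "dqacawaytsbg".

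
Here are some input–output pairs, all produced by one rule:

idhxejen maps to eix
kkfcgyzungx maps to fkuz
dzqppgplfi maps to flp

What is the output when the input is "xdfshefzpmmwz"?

ehpx

What's happening: sort the characters into alphabetical order, then keep one character in every 3, starting at position 2 (positions 2nd, 5th, 8th, ...).
For "xdfshefzpmmwz", step one produces "deffhmmpswxzz"; step two turns that into "ehpx".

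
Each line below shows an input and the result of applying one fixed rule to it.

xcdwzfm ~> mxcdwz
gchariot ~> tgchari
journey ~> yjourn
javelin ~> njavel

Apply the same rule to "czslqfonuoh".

Each output is the input with this applied: move the last 2 characters to the front (rotate right by 2), then delete the first character.
Starting from "czslqfonuoh": after the first operation, "ohczslqfonu"; after the second, "hczslqfonu".

hczslqfonu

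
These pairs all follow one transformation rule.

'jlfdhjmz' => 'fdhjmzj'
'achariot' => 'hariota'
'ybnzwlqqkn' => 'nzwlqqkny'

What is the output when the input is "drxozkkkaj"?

In each case the input is transformed by: move the first character to the end, then delete the first character.
For "drxozkkkaj" the result is "xozkkkajd".
(Check on "ybnzwlqqkn": → "bnzwlqqkny" → "nzwlqqkny" ✓)

xozkkkajd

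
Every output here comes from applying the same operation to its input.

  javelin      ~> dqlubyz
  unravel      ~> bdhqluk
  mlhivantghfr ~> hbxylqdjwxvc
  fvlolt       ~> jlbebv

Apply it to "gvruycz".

The rule is to swap the first and last characters, then shift every letter 10 places backward in the alphabet (wrapping around).
For "gvruycz", step one produces "zvruycg"; step two turns that into "plhkosw".
(Check on "javelin": → "navelij" → "dqlubyz" ✓)

plhkosw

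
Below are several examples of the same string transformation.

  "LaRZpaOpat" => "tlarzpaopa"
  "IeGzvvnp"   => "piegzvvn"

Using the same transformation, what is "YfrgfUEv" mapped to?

vyfrgfue

In each case the input is transformed by: move the last character to the front, then convert every letter to lowercase.
"YfrgfUEv" → "vYfrgfUE" → "vyfrgfue".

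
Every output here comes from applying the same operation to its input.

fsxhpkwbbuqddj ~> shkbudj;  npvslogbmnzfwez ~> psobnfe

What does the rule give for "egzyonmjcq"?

Looking at the pairs, the operation is to keep every other character starting from the second (positions 2nd, 4th, 6th, ...).
Doing the same to "egzyonmjcq": "gynjq".

gynjq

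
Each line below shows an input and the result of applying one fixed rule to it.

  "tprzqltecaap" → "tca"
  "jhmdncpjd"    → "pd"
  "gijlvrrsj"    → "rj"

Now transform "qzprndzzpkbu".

zpb

The transformation: keep every other character starting from the first (positions 1st, 3rd, 5th, ...), then delete the first 3 characters.
Working it through for "qzprndzzpkbu": intermediate "qpnzpb", final "zpb".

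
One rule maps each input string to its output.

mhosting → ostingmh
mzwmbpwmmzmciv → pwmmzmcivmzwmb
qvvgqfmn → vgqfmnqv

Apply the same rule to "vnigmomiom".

gmomiomvni

The pattern: swap the front and back halves of the string, then move the last 2 characters to the front (rotate right by 2).
Working it through for "vnigmomiom": intermediate "omiomvnigm", final "gmomiomvni".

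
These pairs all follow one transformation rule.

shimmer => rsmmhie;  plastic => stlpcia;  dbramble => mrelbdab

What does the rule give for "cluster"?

Rule — sort the characters into reverse alphabetical order, then swap each adjacent pair of characters (1↔2, 3↔4, ...).
For "cluster", step one produces "utsrlec"; step two turns that into "turselc".

turselc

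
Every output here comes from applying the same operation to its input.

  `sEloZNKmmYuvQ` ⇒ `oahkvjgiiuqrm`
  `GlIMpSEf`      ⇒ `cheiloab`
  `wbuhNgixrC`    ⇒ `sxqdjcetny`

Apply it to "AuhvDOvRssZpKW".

The rule is to shift every letter 4 places backward in the alphabet (wrapping around), then convert every letter to lowercase.
"AuhvDOvRssZpKW" → "WqdrZKrNooVlGS" → "wqdrzkrnoovlgs".
(Check on "wbuhNgixrC": → "sxqdJcetnY" → "sxqdjcetny" ✓)

wqdrzkrnoovlgs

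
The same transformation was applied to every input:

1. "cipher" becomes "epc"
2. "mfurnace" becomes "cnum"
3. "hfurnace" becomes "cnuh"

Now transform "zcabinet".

eiaz

The transformation: reverse the string, then keep every other character starting from the second (positions 2nd, 4th, 6th, ...).
On "zcabinet": the first step gives "tenibacz", and the second then gives "eiaz".
(Check on "cipher": → "rehpic" → "epc" ✓)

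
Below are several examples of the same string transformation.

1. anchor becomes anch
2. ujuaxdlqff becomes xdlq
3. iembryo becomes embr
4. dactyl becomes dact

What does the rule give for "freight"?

Rule — move the last 2 characters to the front (rotate right by 2), then keep only the last 4 characters.
Doing the same to "freight": "reig".
(Check on "iembryo": → "yoiembr" → "embr" ✓)

reig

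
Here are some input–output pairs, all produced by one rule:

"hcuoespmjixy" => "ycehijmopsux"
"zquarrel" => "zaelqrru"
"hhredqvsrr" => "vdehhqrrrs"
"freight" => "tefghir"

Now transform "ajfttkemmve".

vaeefjkmmtt

Rule — sort the characters into alphabetical order, then move the last character to the front.
Applying that to "ajfttkemmve" gives "vaeefjkmmtt".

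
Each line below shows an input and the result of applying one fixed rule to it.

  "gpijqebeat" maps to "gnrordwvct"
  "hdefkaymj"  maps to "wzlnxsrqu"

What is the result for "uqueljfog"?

tbswyrhdh

The transformation: shift every letter 13 places forward in the alphabet (wrapping around) — i.e. ROT13, then reverse the string.
"uqueljfog" → "hdhrywsbt" → "tbswyrhdh".
(Check on "hdefkaymj": → "uqrsxnlzw" → "wzlnxsrqu" ✓)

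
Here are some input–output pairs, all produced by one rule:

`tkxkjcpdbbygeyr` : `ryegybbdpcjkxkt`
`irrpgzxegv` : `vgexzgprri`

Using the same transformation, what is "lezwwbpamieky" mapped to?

Looking at the pairs, the operation is to reverse the string.
So "lezwwbpamieky" becomes "ykeimapbwwzel".

ykeimapbwwzel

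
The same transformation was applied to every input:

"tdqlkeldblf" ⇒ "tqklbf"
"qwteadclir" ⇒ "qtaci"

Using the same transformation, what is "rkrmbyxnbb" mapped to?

The transformation: keep every other character starting from the first (positions 1st, 3rd, 5th, ...).
"rkrmbyxnbb" → "rrbxb".

rrbxb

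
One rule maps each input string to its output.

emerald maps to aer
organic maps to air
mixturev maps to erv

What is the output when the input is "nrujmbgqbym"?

bjnu

Looking at the pairs, the operation is to sort the characters into alphabetical order, then keep one character in every 3, starting at position 1 (positions 1st, 4th, 7th, ...).
Applying both steps to "nrujmbgqbym": "bbgjmmnqruy", then "bjnu".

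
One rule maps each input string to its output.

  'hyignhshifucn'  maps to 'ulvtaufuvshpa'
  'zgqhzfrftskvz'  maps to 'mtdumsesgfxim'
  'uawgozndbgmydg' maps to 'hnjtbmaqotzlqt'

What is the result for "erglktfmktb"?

The transformation: shift every letter 13 places forward in the alphabet (wrapping around) — i.e. ROT13.
Applying that to "erglktfmktb" gives "retyxgszxgo".

retyxgszxgo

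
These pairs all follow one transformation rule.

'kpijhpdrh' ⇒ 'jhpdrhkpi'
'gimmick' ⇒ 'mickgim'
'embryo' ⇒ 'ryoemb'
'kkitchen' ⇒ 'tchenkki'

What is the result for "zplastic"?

The transformation: move the first 3 characters to the end (rotate left by 3).
"zplastic" → "asticzpl".

asticzpl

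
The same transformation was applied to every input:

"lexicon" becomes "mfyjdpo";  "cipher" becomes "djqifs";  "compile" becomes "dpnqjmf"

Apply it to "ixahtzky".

jybiualz

The rule is to shift every letter 1 place forward in the alphabet (wrapping around).
For "ixahtzky" the result is "jybiualz".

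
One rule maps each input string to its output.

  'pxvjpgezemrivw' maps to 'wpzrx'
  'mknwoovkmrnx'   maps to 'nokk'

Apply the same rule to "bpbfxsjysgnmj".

The transformation: keep one character in every 3, starting at position 2 (positions 2nd, 5th, 8th, ...), then swap the first and last characters.
Doing the same to "bpbfxsjysgnmj": "nxyp".

nxyp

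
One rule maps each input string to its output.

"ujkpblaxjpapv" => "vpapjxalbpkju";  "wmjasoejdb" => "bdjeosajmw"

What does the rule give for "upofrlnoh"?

honlrfopu

Looking at the pairs, the operation is to reverse the string.
For "upofrlnoh" the result is "honlrfopu".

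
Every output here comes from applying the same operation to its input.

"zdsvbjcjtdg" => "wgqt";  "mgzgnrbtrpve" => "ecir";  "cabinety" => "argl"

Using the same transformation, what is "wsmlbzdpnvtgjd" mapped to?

The rule is to shift every letter 13 places forward in the alphabet (wrapping around) — i.e. ROT13, then keep only the last 4 characters.
Working it through for "wsmlbzdpnvtgjd": intermediate "jfzyomqcaigtwq", final "gtwq".

gtwq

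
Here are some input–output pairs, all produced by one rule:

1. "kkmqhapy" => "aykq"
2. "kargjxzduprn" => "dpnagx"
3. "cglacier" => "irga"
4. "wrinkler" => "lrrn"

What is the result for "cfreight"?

Looking at the pairs, the operation is to keep every other character starting from the second (positions 2nd, 4th, 6th, ...), then swap the front and back halves of the string.
Applying both steps to "cfreight": "fegt", then "gtfe".

gtfe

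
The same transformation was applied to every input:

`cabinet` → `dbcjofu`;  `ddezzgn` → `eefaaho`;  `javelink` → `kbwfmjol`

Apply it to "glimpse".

hmjnqtf

Each output is the input with this applied: shift every letter 1 place forward in the alphabet (wrapping around).
So "glimpse" becomes "hmjnqtf".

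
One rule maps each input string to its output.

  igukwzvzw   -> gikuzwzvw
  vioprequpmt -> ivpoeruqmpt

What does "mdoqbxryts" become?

In each case the input is transformed by: swap each adjacent pair of characters (1↔2, 3↔4, ...).
For "mdoqbxryts" the result is "dmqoxbyrst".

dmqoxbyrst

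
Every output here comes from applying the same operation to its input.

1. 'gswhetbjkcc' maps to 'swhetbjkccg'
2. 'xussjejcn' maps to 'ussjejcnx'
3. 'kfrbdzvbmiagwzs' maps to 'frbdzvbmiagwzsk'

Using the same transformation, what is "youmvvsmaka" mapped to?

oumvvsmakay

The rule is to move the first character to the end.
So "youmvvsmaka" becomes "oumvvsmakay".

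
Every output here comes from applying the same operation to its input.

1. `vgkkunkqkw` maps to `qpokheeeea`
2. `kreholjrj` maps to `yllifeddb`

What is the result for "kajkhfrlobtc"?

The rule is to shift every letter 6 places backward in the alphabet (wrapping around), then sort the characters into reverse alphabetical order.
"kajkhfrlobtc" → "eudebzlfivnw" → "zwvunlifeedb".

zwvunlifeedb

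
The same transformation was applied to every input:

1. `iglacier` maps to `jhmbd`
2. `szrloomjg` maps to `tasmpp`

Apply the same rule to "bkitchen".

cljud

The rule is to delete the last 3 characters, then shift every letter 1 place forward in the alphabet (wrapping around).
"bkitchen" → "bkitc" → "cljud".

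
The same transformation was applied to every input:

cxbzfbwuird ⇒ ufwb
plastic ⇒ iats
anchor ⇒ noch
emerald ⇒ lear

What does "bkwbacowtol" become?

waoc

Rule — take characters alternately from the front and the back (1st, last, 2nd, 2nd-last, ...), then keep only the last 4 characters.
On "bkwbacowtol": the first step gives "blkowtbwaoc", and the second then gives "waoc".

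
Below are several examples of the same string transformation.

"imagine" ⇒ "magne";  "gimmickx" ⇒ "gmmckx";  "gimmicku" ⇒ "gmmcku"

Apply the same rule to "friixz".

frxz

The rule is to remove every "i".
Applying that to "friixz" gives "frxz".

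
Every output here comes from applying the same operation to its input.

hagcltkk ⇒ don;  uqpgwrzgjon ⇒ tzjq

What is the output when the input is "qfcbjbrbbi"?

Rule — shift every letter 3 places forward in the alphabet (wrapping around), then keep one character in every 3, starting at position 2 (positions 2nd, 5th, 8th, ...).
Working it through for "qfcbjbrbbi": intermediate "tifemeueel", final "ime".

ime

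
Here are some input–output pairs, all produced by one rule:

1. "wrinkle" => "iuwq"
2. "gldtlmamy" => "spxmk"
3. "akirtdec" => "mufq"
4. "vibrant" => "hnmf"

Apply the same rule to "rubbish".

dnut

The transformation: shift every letter 12 places forward in the alphabet (wrapping around), then keep every other character starting from the first (positions 1st, 3rd, 5th, ...).
Working it through for "rubbish": intermediate "dgnnuet", final "dnut".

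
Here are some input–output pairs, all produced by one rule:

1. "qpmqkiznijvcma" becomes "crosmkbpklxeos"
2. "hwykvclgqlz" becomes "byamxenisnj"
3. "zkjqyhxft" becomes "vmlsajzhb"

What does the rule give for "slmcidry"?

anoekftu

The transformation: swap the first and last characters, then shift every letter 2 places forward in the alphabet (wrapping around).
For "slmcidry", step one produces "ylmcidrs"; step two turns that into "anoekftu".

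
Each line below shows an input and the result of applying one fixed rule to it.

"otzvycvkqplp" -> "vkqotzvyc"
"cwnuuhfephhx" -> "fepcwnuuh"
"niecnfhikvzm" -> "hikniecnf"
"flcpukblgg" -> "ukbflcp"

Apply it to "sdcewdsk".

Each output is the input with this applied: delete the last 3 characters, then move the last 3 characters to the front (rotate right by 3).
"sdcewdsk" → "sdcew" → "cewsd".
(Check on "otzvycvkqplp": → "otzvycvkq" → "vkqotzvyc" ✓)

cewsd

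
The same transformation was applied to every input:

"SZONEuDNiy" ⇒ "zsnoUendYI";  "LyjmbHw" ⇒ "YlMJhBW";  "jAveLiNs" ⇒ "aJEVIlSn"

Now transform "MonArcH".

OmaNCRh

The rule is to swap each adjacent pair of characters (1↔2, 3↔4, ...), then flip the case of every letter.
For "MonArcH", step one produces "oMAncrH"; step two turns that into "OmaNCRh".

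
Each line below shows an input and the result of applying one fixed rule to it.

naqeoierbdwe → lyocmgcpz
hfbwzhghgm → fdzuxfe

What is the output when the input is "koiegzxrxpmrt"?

What's happening: delete the last 3 characters, then shift every letter 2 places backward in the alphabet (wrapping around).
"koiegzxrxpmrt" → "koiegzxrxp" → "imgcexvpvn".
(Check on "hfbwzhghgm": → "hfbwzhg" → "fdzuxfe" ✓)

imgcexvpvn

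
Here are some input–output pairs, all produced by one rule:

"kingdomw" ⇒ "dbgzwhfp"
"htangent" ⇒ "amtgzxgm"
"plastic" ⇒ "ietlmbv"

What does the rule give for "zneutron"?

sgxnmkhg

The rule is to shift every letter 7 places backward in the alphabet (wrapping around).
So "zneutron" becomes "sgxnmkhg".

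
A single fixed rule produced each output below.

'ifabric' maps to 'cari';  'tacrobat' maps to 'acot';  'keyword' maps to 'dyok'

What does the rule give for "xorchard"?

rrhx

In each case the input is transformed by: keep every other character starting from the first (positions 1st, 3rd, 5th, ...), then swap the first and last characters.
Working it through for "xorchard": intermediate "xrhr", final "rrhx".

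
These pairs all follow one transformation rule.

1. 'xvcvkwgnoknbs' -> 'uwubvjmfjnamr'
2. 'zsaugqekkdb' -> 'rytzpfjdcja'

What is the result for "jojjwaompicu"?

Each output is the input with this applied: swap each adjacent pair of characters (1↔2, 3↔4, ...), then shift every letter 1 place backward in the alphabet (wrapping around).
Starting from "jojjwaompicu": after the first operation, "ojjjawmoipuc"; after the second, "niiizvlnhotb".

niiizvlnhotb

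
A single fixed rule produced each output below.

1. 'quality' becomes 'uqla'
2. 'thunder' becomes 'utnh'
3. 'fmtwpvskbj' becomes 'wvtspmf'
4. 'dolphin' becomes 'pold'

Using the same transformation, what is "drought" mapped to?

What's happening: delete the last 3 characters, then sort the characters into reverse alphabetical order.
On "drought": the first step gives "drou", and the second then gives "urod".

urod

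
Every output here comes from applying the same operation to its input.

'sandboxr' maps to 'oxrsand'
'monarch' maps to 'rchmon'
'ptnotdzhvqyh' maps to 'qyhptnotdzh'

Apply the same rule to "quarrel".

In each case the input is transformed by: move the last 3 characters to the front (rotate right by 3), then delete the last character.
Starting from "quarrel": after the first operation, "relquar"; after the second, "relqua".
(Check on "sandboxr": → "oxrsandb" → "oxrsand" ✓)

relqua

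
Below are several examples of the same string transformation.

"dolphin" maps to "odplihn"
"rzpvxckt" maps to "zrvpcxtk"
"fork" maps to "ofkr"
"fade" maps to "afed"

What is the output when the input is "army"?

raym

The rule is to swap each adjacent pair of characters (1↔2, 3↔4, ...).
On "army" that produces "raym".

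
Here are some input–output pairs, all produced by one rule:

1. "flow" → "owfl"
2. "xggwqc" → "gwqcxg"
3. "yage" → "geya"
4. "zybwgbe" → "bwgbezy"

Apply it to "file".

What's happening: move the first 2 characters to the end (rotate left by 2).
Doing the same to "file": "lefi".

lefi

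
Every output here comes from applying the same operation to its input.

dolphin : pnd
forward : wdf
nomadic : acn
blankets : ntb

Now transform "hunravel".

Looking at the pairs, the operation is to keep one character in every 3, starting at position 1 (positions 1st, 4th, 7th, ...), then move the first character to the end.
Starting from "hunravel": after the first operation, "hre"; after the second, "reh".

reh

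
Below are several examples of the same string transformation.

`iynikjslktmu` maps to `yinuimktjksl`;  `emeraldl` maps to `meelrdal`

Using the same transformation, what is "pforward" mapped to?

fpodrrwa

Each output is the input with this applied: move the first character to the end, then take characters alternately from the front and the back (1st, last, 2nd, 2nd-last, ...).
Working it through for "pforward": intermediate "forwardp", final "fpodrrwa".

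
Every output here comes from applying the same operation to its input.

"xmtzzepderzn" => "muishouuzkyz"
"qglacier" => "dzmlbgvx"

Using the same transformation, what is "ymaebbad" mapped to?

wvythvzw

Rule — shift every letter 5 places backward in the alphabet (wrapping around), then move the last 3 characters to the front (rotate right by 3).
For "ymaebbad", step one produces "thvzwwvy"; step two turns that into "wvythvzw".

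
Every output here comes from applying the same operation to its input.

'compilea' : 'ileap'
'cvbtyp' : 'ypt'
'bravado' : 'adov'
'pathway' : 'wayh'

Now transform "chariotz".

iotzr

The transformation: delete the first 3 characters, then move the first character to the end.
"chariotz" → "iotzr".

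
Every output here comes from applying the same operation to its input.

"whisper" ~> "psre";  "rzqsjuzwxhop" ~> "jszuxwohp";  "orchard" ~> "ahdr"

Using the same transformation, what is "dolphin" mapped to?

hpni

The pattern: delete the first 3 characters, then swap each adjacent pair of characters (1↔2, 3↔4, ...).
"dolphin" → "phin" → "hpni".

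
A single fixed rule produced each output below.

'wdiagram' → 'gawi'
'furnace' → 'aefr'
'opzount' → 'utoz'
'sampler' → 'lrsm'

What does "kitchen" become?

hnkt

Each output is the input with this applied: keep every other character starting from the first (positions 1st, 3rd, 5th, ...), then move the last 2 characters to the front (rotate right by 2).
Applying that to "kitchen" gives "hnkt".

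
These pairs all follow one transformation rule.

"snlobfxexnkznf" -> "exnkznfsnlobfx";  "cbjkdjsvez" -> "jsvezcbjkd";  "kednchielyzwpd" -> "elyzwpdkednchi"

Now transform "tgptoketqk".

Rule — swap the front and back halves of the string.
For "tgptoketqk" the result is "ketqktgpto".

ketqktgpto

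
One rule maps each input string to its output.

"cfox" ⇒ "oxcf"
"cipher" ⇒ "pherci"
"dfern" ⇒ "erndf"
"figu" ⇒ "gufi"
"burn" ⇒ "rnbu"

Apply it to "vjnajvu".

najvuvj

The pattern: move the first 2 characters to the end (rotate left by 2).
Applying that to "vjnajvu" gives "najvuvj".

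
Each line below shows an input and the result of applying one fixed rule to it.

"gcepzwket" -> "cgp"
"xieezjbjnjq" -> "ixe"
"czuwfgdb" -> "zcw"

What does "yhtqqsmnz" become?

hyq

The transformation: swap each adjacent pair of characters (1↔2, 3↔4, ...), then keep only the first 3 characters.
For "yhtqqsmnz", step one produces "hyqtsqnmz"; step two turns that into "hyq".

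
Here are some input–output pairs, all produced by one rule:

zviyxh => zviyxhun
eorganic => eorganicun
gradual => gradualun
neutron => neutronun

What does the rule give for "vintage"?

vintageun

In each case the input is transformed by: append "un".
"vintage" → "vintageun".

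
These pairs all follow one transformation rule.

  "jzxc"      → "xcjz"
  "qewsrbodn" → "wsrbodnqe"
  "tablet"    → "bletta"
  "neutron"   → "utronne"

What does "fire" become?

refi

The transformation: move the first 2 characters to the end (rotate left by 2).
"fire" → "refi".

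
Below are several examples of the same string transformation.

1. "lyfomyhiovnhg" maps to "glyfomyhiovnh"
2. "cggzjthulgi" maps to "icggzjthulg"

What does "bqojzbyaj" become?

jbqojzbya

Rule — move the last character to the front.
Applying that to "bqojzbyaj" gives "jbqojzbya".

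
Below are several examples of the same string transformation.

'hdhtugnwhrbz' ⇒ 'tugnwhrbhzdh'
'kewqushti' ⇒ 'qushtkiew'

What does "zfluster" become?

The rule is to swap the first and last characters, then move the first 3 characters to the end (rotate left by 3).
Starting from "zfluster": after the first operation, "rflustez"; after the second, "ustezrfl".

ustezrfl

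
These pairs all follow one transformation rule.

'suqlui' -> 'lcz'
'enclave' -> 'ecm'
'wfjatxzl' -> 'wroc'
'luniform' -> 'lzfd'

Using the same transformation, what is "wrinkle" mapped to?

In each case the input is transformed by: shift every letter 9 places backward in the alphabet (wrapping around), then keep every other character starting from the second (positions 2nd, 4th, 6th, ...).
On "wrinkle": the first step gives "nizebcv", and the second then gives "iec".
(Check on "enclave": → "vetcrmv" → "ecm" ✓)

iec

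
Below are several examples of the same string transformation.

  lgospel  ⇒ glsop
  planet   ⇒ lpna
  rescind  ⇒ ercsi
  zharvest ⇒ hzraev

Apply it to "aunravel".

The rule is to delete the last 2 characters, then swap each adjacent pair of characters (1↔2, 3↔4, ...).
Working it through for "aunravel": intermediate "aunrav", final "uarnva".

uarnva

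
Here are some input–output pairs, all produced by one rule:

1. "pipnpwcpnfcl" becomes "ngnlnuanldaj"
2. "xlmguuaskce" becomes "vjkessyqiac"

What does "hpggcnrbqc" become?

fneealpzoa

Rule — shift every letter 2 places backward in the alphabet (wrapping around).
On "hpggcnrbqc" that produces "fneealpzoa".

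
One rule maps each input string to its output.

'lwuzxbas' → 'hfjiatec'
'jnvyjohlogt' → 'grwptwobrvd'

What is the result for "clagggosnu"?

ooowavckti

Looking at the pairs, the operation is to shift every letter 8 places forward in the alphabet (wrapping around), then move the first 3 characters to the end (rotate left by 3).
On "clagggosnu": the first step gives "ktiooowavc", and the second then gives "ooowavckti".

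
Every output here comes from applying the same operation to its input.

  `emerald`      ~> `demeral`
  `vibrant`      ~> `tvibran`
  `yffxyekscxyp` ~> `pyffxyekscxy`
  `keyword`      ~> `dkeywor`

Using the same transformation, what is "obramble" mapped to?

eobrambl

The transformation: move the last character to the front.
Doing the same to "obramble": "eobrambl".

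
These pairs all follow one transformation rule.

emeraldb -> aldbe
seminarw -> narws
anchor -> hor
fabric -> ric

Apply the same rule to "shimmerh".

The rule is to swap the front and back halves of the string, then delete the last 3 characters.
So "shimmerh" becomes "merhs".
(Check on "emeraldb": → "aldbemer" → "aldbe" ✓)

merhs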